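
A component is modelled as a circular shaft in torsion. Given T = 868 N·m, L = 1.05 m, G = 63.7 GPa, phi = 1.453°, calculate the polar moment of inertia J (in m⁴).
Model: a circular shaft in torsion, so phi = (T·L) / (G·J).
Solve for J: J = (T·L) / (phi·G).
Convert to SI units:
  G = 63.7 GPa = 6.37 × 10¹⁰ Pa
  phi = 1.453° = 0.02536 rad
Substitute:
  J = (868 × 1.05) / (0.02536 × (6.37 × 10¹⁰))
  J = 5.642 × 10⁻⁷ m⁴
Final answer: J = 5.642 × 10⁻⁷ m⁴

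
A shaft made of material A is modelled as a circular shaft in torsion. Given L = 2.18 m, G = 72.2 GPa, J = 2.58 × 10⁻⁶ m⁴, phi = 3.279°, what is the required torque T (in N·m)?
Model: a circular shaft in torsion, so phi = (T·L) / (G·J).
Solve for T: T = (phi·G·J) / L.
Convert to SI units:
  G = 72.2 GPa = 7.22 × 10¹⁰ Pa
  phi = 3.279° = 0.05723 rad
Substitute:
  T = (0.05723 × (7.22 × 10¹⁰) × (2.58 × 10⁻⁶)) / 2.18
  T = 4890 N·m
Final answer: T = 4890 N·m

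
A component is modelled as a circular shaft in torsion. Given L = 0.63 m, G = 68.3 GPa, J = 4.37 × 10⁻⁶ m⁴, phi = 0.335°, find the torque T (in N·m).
Model: a circular shaft in torsion, so phi = (T·L) / (G·J).
Solve for T: T = (phi·G·J) / L.
Convert to SI units:
  G = 68.3 GPa = 6.83 × 10¹⁰ Pa
  phi = 0.335° = 0.005847 rad
Substitute:
  T = (0.005847 × (6.83 × 10¹⁰) × (4.37 × 10⁻⁶)) / 0.63
  T = 2770 N·m
Final answer: T = 2770 N·m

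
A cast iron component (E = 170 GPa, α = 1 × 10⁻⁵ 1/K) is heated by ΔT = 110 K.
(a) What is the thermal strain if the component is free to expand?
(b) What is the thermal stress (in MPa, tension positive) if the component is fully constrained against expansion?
(a) Free thermal strain ε_th = α·ΔT = (1 × 10⁻⁵) × 110 = 0.0011
(b) Fully constrained, the expansion is suppressed, so σ = -E·α·ΔT. Convert E = 170 GPa = 1.7 × 10¹¹ Pa.
  σ = -(1.7 × 10¹¹) × (1 × 10⁻⁵) × 110 = -1.87 × 10⁸ Pa = -187 MPa (compressive)
Final answer: (a) ε_th = 0.0011, (b) σ = -187 MPa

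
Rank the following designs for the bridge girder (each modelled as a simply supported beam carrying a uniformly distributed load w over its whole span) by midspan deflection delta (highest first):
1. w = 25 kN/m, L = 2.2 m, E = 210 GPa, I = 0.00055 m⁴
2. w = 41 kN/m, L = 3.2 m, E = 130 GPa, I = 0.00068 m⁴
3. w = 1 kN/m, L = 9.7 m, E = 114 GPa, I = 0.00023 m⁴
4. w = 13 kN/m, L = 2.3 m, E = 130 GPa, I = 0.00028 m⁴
Model: a simply supported beam carrying a uniformly distributed load w over its whole span, so delta = (5·w·L^4) / (384·E·I) (SI units).
  Case 1: delta = (5 × 25000 × 2.2^4) / (384 × (2.1 × 10¹¹) × 0.00055) = 6.602 × 10⁻⁵ m = 0.06602 mm
  Case 2: delta = (5 × 41000 × 3.2^4) / (384 × (1.3 × 10¹¹) × 0.00068) = 0.0006332 m = 0.6332 mm
  Case 3: delta = (5 × 1000 × 9.7^4) / (384 × (1.14 × 10¹¹) × 0.00023) = 0.004396 m = 4.396 mm
  Case 4: delta = (5 × 13000 × 2.3^4) / (384 × (1.3 × 10¹¹) × 0.00028) = 0.0001301 m = 0.1301 mm
Ordering: 4.396 mm (case 3) > 0.6332 mm (case 2) > 0.1301 mm (case 4) > 0.06602 mm (case 1)
Final answer: 3, 2, 4, 1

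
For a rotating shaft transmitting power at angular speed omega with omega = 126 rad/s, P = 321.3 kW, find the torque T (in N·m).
Model: a rotating shaft transmitting power at angular speed omega, so P = T·omega.
Solve for T: T = P / omega.
Convert to SI units:
  P = 321.3 kW = 321300 W
Substitute:
  T = 321300 / 126
  T = 2550 N·m
Final answer: T = 2550 N·m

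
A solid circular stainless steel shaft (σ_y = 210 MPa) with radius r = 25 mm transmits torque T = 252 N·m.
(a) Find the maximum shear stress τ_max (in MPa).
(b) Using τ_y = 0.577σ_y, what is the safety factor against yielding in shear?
(a) For a solid circular shaft, τ_max = T·r/J with J = π·r^4/2, i.e. τ_max = 2·T / (π·r^3). Convert r = 25 mm = 0.025 m.
  τ_max = (2 × 252) / (π × 0.025^3) = 1.027 × 10⁷ Pa = 10.27 MPa
(b) τ_y = 0.577 × 210 = 121.17 MPa
  SF = τ_y/τ_max = 121.17 / 10.27 = 11.8
Final answer: (a) τ_max = 10.27 MPa, (b) SF = 11.8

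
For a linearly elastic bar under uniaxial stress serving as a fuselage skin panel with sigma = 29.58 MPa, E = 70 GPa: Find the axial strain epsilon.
Model: a linearly elastic bar under uniaxial stress, so epsilon = sigma / E.
Convert to SI units:
  sigma = 29.58 MPa = 2.958 × 10⁷ Pa
  E = 70 GPa = 7 × 10¹⁰ Pa
Substitute:
  epsilon = (2.958 × 10⁷) / (7 × 10¹⁰)
  epsilon = 0.0004226
Final answer: epsilon = 0.0004226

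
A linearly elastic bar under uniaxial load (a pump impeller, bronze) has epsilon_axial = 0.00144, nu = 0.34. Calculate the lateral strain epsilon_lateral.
Model: a linearly elastic bar under uniaxial load, so epsilon_lateral = -nu·epsilon_axial.
Substitute:
  epsilon_lateral = -(0.34 × 0.00144)
  epsilon_lateral = -0.0004896
Final answer: epsilon_lateral = -0.0004896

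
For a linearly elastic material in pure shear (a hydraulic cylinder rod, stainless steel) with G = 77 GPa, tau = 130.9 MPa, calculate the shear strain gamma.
Model: a linearly elastic material in pure shear, so tau = G·gamma.
Solve for gamma: gamma = tau / G.
Convert to SI units:
  G = 77 GPa = 7.7 × 10¹⁰ Pa
  tau = 130.9 MPa = 1.309 × 10⁸ Pa
Substitute:
  gamma = (1.309 × 10⁸) / (7.7 × 10¹⁰)
  gamma = 0.0017
Final answer: gamma = 0.0017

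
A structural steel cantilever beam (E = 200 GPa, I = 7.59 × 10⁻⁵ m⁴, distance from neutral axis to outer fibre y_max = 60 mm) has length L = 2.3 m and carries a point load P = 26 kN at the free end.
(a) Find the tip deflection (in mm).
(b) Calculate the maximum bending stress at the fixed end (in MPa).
(a) Tip deflection of a cantilever with an end point load: δ = P·L^3 / (3·E·I). Convert P = 26 kN = 26000 N, E = 200 GPa = 2 × 10¹¹ Pa.
  δ = (26000 × 2.3^3) / (3 × (2 × 10¹¹) × (7.59 × 10⁻⁵)) = 0.006946 m = 6.946 mm
(b) Maximum bending moment at the fixed end: M = P·L = 26000 × 2.3 = 59800 N·m. Convert y_max = 60 mm = 0.06 m.
  σ = M·y_max / I = (59800 × 0.06) / (7.59 × 10⁻⁵) = 4.727 × 10⁷ Pa = 47.27 MPa
Final answer: (a) δ = 6.946 mm, (b) σ = 47.27 MPa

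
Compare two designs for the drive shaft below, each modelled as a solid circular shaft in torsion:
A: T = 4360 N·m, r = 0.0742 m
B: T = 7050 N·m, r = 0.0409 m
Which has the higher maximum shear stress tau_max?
Model: a solid circular shaft in torsion, so tau_max = (2·T) / (π·r^3) (SI units).
  A: tau_max = (2 × 4360) / (π × 0.0742^3) = 6.794 × 10⁶ Pa = 6.794 MPa
  B: tau_max = (2 × 7050) / (π × 0.0409^3) = 6.56 × 10⁷ Pa = 65.6 MPa
65.6 MPa > 6.794 MPa, so B is larger.
Final answer: B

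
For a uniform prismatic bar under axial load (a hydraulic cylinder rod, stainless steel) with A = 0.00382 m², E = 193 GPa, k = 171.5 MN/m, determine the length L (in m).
Model: a uniform prismatic bar under axial load, so k = (A·E) / L.
Solve for L: L = (A·E) / k.
Convert to SI units:
  E = 193 GPa = 1.93 × 10¹¹ Pa
  k = 171.5 MN/m = 1.715 × 10⁸ N/m
Substitute:
  L = (0.00382 × (1.93 × 10¹¹)) / (1.715 × 10⁸)
  L = 4.299 m
Final answer: L = 4.299 m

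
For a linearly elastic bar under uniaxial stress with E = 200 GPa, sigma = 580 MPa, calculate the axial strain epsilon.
Model: a linearly elastic bar under uniaxial stress, so sigma = E·epsilon.
Solve for epsilon: epsilon = sigma / E.
Convert to SI units:
  E = 200 GPa = 2 × 10¹¹ Pa
  sigma = 580 MPa = 5.8 × 10⁸ Pa
Substitute:
  epsilon = (5.8 × 10⁸) / (2 × 10¹¹)
  epsilon = 0.0029
Final answer: epsilon = 0.0029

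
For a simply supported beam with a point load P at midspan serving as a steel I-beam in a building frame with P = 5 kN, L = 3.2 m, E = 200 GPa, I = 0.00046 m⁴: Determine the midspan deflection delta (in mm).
Model: a simply supported beam with a point load P at midspan, so delta = (P·L^3) / (48·E·I).
Convert to SI units:
  P = 5 kN = 5000 N
  E = 200 GPa = 2 × 10¹¹ Pa
Substitute:
  delta = (5000 × 3.2^3) / (48 × (2 × 10¹¹) × 0.00046)
  delta = 3.71 × 10⁻⁵ m
Convert: delta = 3.71 × 10⁻⁵ m = 0.0371 mm
Final answer: delta = 0.0371 mm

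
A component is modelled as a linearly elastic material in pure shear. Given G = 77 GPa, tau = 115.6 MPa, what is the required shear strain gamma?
Model: a linearly elastic material in pure shear, so tau = G·gamma.
Solve for gamma: gamma = tau / G.
Convert to SI units:
  G = 77 GPa = 7.7 × 10¹⁰ Pa
  tau = 115.6 MPa = 1.156 × 10⁸ Pa
Substitute:
  gamma = (1.156 × 10⁸) / (7.7 × 10¹⁰)
  gamma = 0.001501
Final answer: gamma = 0.001501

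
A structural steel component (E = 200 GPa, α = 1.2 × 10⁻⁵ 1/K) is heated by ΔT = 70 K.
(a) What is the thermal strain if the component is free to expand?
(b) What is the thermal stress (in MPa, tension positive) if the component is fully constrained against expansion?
(a) Free thermal strain ε_th = α·ΔT = (1.2 × 10⁻⁵) × 70 = 0.00084
(b) Fully constrained, the expansion is suppressed, so σ = -E·α·ΔT. Convert E = 200 GPa = 2 × 10¹¹ Pa.
  σ = -(2 × 10¹¹) × (1.2 × 10⁻⁵) × 70 = -1.68 × 10⁸ Pa = -168 MPa (compressive)
Final answer: (a) ε_th = 0.00084, (b) σ = -168 MPa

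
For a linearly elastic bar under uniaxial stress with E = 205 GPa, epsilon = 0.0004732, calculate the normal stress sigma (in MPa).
Model: a linearly elastic bar under uniaxial stress, so epsilon = sigma / E.
Solve for sigma: sigma = epsilon·E.
Convert to SI units:
  E = 205 GPa = 2.05 × 10¹¹ Pa
Substitute:
  sigma = 0.0004732 × (2.05 × 10¹¹)
  sigma = 9.701 × 10⁷ Pa
Convert: sigma = 9.701 × 10⁷ Pa = 97.01 MPa
Final answer: sigma = 97.01 MPa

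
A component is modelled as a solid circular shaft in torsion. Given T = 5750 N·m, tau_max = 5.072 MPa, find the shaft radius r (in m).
Model: a solid circular shaft in torsion, so tau_max = (2·T) / (π·r^3).
Solve for r: r = ((2·T) / (π·tau_max))^(1/3).
Convert to SI units:
  tau_max = 5.072 MPa = 5.072 × 10⁶ Pa
Substitute:
  r = ((2 × 5750) / (π × (5.072 × 10⁶)))^(1/3)
  r = 0.0897 m
Final answer: r = 0.0897 m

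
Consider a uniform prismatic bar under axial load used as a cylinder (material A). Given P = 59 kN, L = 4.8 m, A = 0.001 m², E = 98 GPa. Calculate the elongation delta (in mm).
Model: a uniform prismatic bar under axial load, so delta = (P·L) / (A·E).
Convert to SI units:
  P = 59 kN = 59000 N
  E = 98 GPa = 9.8 × 10¹⁰ Pa
Substitute:
  delta = (59000 × 4.8) / (0.001 × (9.8 × 10¹⁰))
  delta = 0.00289 m
Convert: delta = 0.00289 m = 2.89 mm
Final answer: delta = 2.89 mm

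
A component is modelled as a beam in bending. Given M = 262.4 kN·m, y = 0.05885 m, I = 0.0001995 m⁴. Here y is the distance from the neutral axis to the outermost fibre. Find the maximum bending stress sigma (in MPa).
Model: a beam in bending, so sigma = (M·y) / I.
Convert to SI units:
  M = 262.4 kN·m = 262400 N·m
Substitute:
  sigma = (262400 × 0.05885) / 0.0001995
  sigma = 7.74 × 10⁷ Pa
Convert: sigma = 7.74 × 10⁷ Pa = 77.4 MPa
Final answer: sigma = 77.4 MPa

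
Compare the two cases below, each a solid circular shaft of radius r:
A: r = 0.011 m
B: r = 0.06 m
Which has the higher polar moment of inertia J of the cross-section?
Model: a solid circular shaft of radius r, so J = (π·r^4) / 2 (SI units).
  A: J = (π × 0.011^4) / 2 = 2.3 × 10⁻⁸ m⁴
  B: J = (π × 0.06^4) / 2 = 2.036 × 10⁻⁵ m⁴
2.036 × 10⁻⁵ m⁴ > 2.3 × 10⁻⁸ m⁴, so B is larger.
Final answer: B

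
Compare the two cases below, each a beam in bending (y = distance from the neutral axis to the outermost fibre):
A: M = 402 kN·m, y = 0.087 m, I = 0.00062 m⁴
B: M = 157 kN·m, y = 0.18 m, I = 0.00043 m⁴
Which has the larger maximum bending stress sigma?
Model: a beam in bending (y = distance from the neutral axis to the outermost fibre), so sigma = (M·y) / I (SI units).
  A: sigma = (402000 × 0.087) / 0.00062 = 5.641 × 10⁷ Pa = 56.41 MPa
  B: sigma = (157000 × 0.18) / 0.00043 = 6.572 × 10⁷ Pa = 65.72 MPa
65.72 MPa > 56.41 MPa, so B is larger.
Final answer: B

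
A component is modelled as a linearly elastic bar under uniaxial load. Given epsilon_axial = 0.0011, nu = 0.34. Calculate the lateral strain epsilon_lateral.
Model: a linearly elastic bar under uniaxial load, so epsilon_lateral = -nu·epsilon_axial.
Substitute:
  epsilon_lateral = -(0.34 × 0.0011)
  epsilon_lateral = -0.000374
Final answer: epsilon_lateral = -0.000374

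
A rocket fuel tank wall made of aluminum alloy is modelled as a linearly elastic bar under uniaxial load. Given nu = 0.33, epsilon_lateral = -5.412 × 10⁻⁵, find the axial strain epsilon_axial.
Model: a linearly elastic bar under uniaxial load, so epsilon_lateral = -nu·epsilon_axial.
Solve for epsilon_axial: epsilon_axial = -epsilon_lateral / nu.
Substitute:
  epsilon_axial = -(-5.412 × 10⁻⁵) / 0.33
  epsilon_axial = 0.000164
Final answer: epsilon_axial = 0.000164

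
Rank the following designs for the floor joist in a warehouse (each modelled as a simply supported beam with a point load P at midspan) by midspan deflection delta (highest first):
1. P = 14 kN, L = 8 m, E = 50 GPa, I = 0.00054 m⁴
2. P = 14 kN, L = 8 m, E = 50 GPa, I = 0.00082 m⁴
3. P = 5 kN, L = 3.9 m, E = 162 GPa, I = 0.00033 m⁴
Model: a simply supported beam with a point load P at midspan, so delta = (P·L^3) / (48·E·I) (SI units).
  Case 1: delta = (14000 × 8^3) / (48 × (5 × 10¹⁰) × 0.00054) = 0.005531 m = 5.531 mm
  Case 2: delta = (14000 × 8^3) / (48 × (5 × 10¹⁰) × 0.00082) = 0.003642 m = 3.642 mm
  Case 3: delta = (5000 × 3.9^3) / (48 × (1.62 × 10¹¹) × 0.00033) = 0.0001156 m = 0.1156 mm
Ordering: 5.531 mm (case 1) > 3.642 mm (case 2) > 0.1156 mm (case 3)
Final answer: 1, 2, 3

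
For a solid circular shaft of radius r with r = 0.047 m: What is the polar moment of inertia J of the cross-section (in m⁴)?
Model: a solid circular shaft of radius r, so J = (π·r^4) / 2.
Substitute:
  J = (π × 0.047^4) / 2
  J = 7.665 × 10⁻⁶ m⁴
Final answer: J = 7.665 × 10⁻⁶ m⁴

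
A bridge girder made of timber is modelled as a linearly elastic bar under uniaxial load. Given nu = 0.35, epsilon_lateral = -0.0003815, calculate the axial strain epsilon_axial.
Model: a linearly elastic bar under uniaxial load, so epsilon_lateral = -nu·epsilon_axial.
Solve for epsilon_axial: epsilon_axial = -epsilon_lateral / nu.
Substitute:
  epsilon_axial = -(-0.0003815) / 0.35
  epsilon_axial = 0.00109
Final answer: epsilon_axial = 0.00109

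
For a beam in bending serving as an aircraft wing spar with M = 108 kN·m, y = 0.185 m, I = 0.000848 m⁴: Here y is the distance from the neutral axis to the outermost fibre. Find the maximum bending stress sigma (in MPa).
Model: a beam in bending, so sigma = (M·y) / I.
Convert to SI units:
  M = 108 kN·m = 108000 N·m
Substitute:
  sigma = (108000 × 0.185) / 0.000848
  sigma = 2.356 × 10⁷ Pa
Convert: sigma = 2.356 × 10⁷ Pa = 23.56 MPa
Final answer: sigma = 23.56 MPa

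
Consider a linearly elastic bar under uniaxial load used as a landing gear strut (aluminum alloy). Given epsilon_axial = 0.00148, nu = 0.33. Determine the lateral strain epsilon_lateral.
Model: a linearly elastic bar under uniaxial load, so epsilon_lateral = -nu·epsilon_axial.
Substitute:
  epsilon_lateral = -(0.33 × 0.00148)
  epsilon_lateral = -0.0004884
Final answer: epsilon_lateral = -0.0004884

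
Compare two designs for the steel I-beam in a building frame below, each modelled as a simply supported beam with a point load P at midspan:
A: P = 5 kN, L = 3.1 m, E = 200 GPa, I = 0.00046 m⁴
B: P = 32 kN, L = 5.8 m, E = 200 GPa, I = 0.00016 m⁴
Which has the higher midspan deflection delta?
Model: a simply supported beam with a point load P at midspan, so delta = (P·L^3) / (48·E·I) (SI units).
  A: delta = (5000 × 3.1^3) / (48 × (2 × 10¹¹) × 0.00046) = 3.373 × 10⁻⁵ m = 0.03373 mm
  B: delta = (32000 × 5.8^3) / (48 × (2 × 10¹¹) × 0.00016) = 0.004065 m = 4.065 mm
4.065 mm > 0.03373 mm, so B is larger.
Final answer: B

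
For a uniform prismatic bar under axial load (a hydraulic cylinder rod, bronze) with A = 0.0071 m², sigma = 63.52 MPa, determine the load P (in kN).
Model: a uniform prismatic bar under axial load, so sigma = P / A.
Solve for P: P = sigma·A.
Convert to SI units:
  sigma = 63.52 MPa = 6.352 × 10⁷ Pa
Substitute:
  P = (6.352 × 10⁷) × 0.0071
  P = 451000 N
Convert: P = 451000 N = 451 kN
Final answer: P = 451 kN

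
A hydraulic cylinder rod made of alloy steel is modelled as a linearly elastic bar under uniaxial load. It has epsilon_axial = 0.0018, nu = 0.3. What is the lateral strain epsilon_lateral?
Model: a linearly elastic bar under uniaxial load, so epsilon_lateral = -nu·epsilon_axial.
Substitute:
  epsilon_lateral = -(0.3 × 0.0018)
  epsilon_lateral = -0.00054
Final answer: epsilon_lateral = -0.00054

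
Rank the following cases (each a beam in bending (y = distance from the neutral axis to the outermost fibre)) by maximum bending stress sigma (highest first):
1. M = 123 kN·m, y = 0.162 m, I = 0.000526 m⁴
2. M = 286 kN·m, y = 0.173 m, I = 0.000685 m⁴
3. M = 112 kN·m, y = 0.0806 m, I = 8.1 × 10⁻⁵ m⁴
Model: a beam in bending (y = distance from the neutral axis to the outermost fibre), so sigma = (M·y) / I (SI units).
  Case 1: sigma = (123000 × 0.162) / 0.000526 = 3.788 × 10⁷ Pa = 37.88 MPa
  Case 2: sigma = (286000 × 0.173) / 0.000685 = 7.223 × 10⁷ Pa = 72.23 MPa
  Case 3: sigma = (112000 × 0.0806) / (8.1 × 10⁻⁵) = 1.114 × 10⁸ Pa = 111.4 MPa
Ordering: 111.4 MPa (case 3) > 72.23 MPa (case 2) > 37.88 MPa (case 1)
Final answer: 3, 2, 1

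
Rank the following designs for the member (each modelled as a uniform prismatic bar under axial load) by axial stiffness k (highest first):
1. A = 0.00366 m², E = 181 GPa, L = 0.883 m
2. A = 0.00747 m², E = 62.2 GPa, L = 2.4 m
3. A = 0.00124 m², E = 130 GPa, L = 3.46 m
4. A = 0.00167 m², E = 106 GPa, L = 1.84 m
Model: a uniform prismatic bar under axial load, so k = (A·E) / L (SI units).
  Case 1: k = (0.00366 × (1.81 × 10¹¹)) / 0.883 = 7.502 × 10⁸ N/m = 750.2 MN/m
  Case 2: k = (0.00747 × (6.22 × 10¹⁰)) / 2.4 = 1.936 × 10⁸ N/m = 193.6 MN/m
  Case 3: k = (0.00124 × (1.3 × 10¹¹)) / 3.46 = 4.659 × 10⁷ N/m = 46.59 MN/m
  Case 4: k = (0.00167 × (1.06 × 10¹¹)) / 1.84 = 9.621 × 10⁷ N/m = 96.21 MN/m
Ordering: 750.2 MN/m (case 1) > 193.6 MN/m (case 2) > 96.21 MN/m (case 4) > 46.59 MN/m (case 3)
Final answer: 1, 2, 4, 3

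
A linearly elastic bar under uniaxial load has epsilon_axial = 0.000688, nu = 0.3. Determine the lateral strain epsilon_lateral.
Model: a linearly elastic bar under uniaxial load, so epsilon_lateral = -nu·epsilon_axial.
Substitute:
  epsilon_lateral = -(0.3 × 0.000688)
  epsilon_lateral = -0.0002064
Final answer: epsilon_lateral = -0.0002064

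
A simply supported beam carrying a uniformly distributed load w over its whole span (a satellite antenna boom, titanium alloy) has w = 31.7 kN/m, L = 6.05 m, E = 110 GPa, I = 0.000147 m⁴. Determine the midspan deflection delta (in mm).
Model: a simply supported beam carrying a uniformly distributed load w over its whole span, so delta = (5·w·L^4) / (384·E·I).
Convert to SI units:
  w = 31.7 kN/m = 31700 N/m
  E = 110 GPa = 1.1 × 10¹¹ Pa
Substitute:
  delta = (5 × 31700 × 6.05^4) / (384 × (1.1 × 10¹¹) × 0.000147)
  delta = 0.0342 m
Convert: delta = 0.0342 m = 34.2 mm
Final answer: delta = 34.2 mm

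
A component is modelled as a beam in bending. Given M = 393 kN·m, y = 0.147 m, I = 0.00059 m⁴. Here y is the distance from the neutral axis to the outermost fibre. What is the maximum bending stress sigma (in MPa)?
Model: a beam in bending, so sigma = (M·y) / I.
Convert to SI units:
  M = 393 kN·m = 393000 N·m
Substitute:
  sigma = (393000 × 0.147) / 0.00059
  sigma = 9.792 × 10⁷ Pa
Convert: sigma = 9.792 × 10⁷ Pa = 97.92 MPa
Final answer: sigma = 97.92 MPa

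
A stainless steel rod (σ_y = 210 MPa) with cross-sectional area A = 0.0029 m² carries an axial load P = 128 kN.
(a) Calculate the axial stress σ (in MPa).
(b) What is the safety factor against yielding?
(a) Axial stress σ = P/A. Convert P = 128 kN = 128000 N.
  σ = 128000 / 0.0029 = 4.414 × 10⁷ Pa = 44.14 MPa
(b) Safety factor SF = σ_y/σ = 210 / 44.14 = 4.758
Final answer: (a) σ = 44.14 MPa, (b) SF = 4.758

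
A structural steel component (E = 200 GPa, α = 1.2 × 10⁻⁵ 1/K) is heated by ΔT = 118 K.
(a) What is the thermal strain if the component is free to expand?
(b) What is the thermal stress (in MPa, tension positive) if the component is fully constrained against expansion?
(a) Free thermal strain ε_th = α·ΔT = (1.2 × 10⁻⁵) × 118 = 0.001416
(b) Fully constrained, the expansion is suppressed, so σ = -E·α·ΔT. Convert E = 200 GPa = 2 × 10¹¹ Pa.
  σ = -(2 × 10¹¹) × (1.2 × 10⁻⁵) × 118 = -2.832 × 10⁸ Pa = -283.2 MPa (compressive)
Final answer: (a) ε_th = 0.001416, (b) σ = -283.2 MPa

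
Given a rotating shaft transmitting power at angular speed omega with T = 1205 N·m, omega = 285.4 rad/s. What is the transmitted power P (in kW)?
Model: a rotating shaft transmitting power at angular speed omega, so P = T·omega.
Substitute:
  P = 1205 × 285.4
  P = 343900 W
Convert: P = 343900 W = 343.9 kW
Final answer: P = 343.9 kW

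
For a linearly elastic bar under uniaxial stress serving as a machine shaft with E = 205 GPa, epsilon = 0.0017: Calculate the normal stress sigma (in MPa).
Model: a linearly elastic bar under uniaxial stress, so sigma = E·epsilon.
Convert to SI units:
  E = 205 GPa = 2.05 × 10¹¹ Pa
Substitute:
  sigma = (2.05 × 10¹¹) × 0.0017
  sigma = 3.485 × 10⁸ Pa
Convert: sigma = 3.485 × 10⁸ Pa = 348.5 MPa
Final answer: sigma = 348.5 MPa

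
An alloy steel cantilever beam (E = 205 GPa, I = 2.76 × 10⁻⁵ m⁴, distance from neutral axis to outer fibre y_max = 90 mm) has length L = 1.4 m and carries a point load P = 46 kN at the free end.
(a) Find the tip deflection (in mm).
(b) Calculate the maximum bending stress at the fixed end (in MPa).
(a) Tip deflection of a cantilever with an end point load: δ = P·L^3 / (3·E·I). Convert P = 46 kN = 46000 N, E = 205 GPa = 2.05 × 10¹¹ Pa.
  δ = (46000 × 1.4^3) / (3 × (2.05 × 10¹¹) × (2.76 × 10⁻⁵)) = 0.007436 m = 7.436 mm
(b) Maximum bending moment at the fixed end: M = P·L = 46000 × 1.4 = 64400 N·m. Convert y_max = 90 mm = 0.09 m.
  σ = M·y_max / I = (64400 × 0.09) / (2.76 × 10⁻⁵) = 2.1 × 10⁸ Pa = 210 MPa
Final answer: (a) δ = 7.436 mm, (b) σ = 210 MPa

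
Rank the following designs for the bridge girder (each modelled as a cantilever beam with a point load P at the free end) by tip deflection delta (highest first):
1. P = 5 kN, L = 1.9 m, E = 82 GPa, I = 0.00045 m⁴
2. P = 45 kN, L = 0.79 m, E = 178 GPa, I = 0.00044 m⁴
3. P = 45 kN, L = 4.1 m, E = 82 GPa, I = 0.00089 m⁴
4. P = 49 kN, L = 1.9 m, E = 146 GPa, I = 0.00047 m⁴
Model: a cantilever beam with a point load P at the free end, so delta = (P·L^3) / (3·E·I) (SI units).
  Case 1: delta = (5000 × 1.9^3) / (3 × (8.2 × 10¹⁰) × 0.00045) = 0.0003098 m = 0.3098 mm
  Case 2: delta = (45000 × 0.79^3) / (3 × (1.78 × 10¹¹) × 0.00044) = 9.443 × 10⁻⁵ m = 0.09443 mm
  Case 3: delta = (45000 × 4.1^3) / (3 × (8.2 × 10¹⁰) × 0.00089) = 0.01417 m = 14.17 mm
  Case 4: delta = (49000 × 1.9^3) / (3 × (1.46 × 10¹¹) × 0.00047) = 0.001633 m = 1.633 mm
Ordering: 14.17 mm (case 3) > 1.633 mm (case 4) > 0.3098 mm (case 1) > 0.09443 mm (case 2)
Final answer: 3, 4, 1, 2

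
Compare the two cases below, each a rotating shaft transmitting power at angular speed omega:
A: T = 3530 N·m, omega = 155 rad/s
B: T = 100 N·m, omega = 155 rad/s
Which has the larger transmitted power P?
Model: a rotating shaft transmitting power at angular speed omega, so P = T·omega (SI units).
  A: P = 3530 × 155 = 547200 W = 547.2 kW
  B: P = 100 × 155 = 15500 W = 15.5 kW
547.2 kW > 15.5 kW, so A is larger.
Final answer: A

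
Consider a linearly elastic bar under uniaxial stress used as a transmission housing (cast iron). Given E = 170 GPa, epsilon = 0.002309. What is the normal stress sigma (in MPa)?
Model: a linearly elastic bar under uniaxial stress, so sigma = E·epsilon.
Convert to SI units:
  E = 170 GPa = 1.7 × 10¹¹ Pa
Substitute:
  sigma = (1.7 × 10¹¹) × 0.002309
  sigma = 3.925 × 10⁸ Pa
Convert: sigma = 3.925 × 10⁸ Pa = 392.5 MPa
Final answer: sigma = 392.5 MPa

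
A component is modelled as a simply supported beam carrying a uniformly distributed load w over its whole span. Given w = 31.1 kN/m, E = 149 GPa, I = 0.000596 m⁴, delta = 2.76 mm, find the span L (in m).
Model: a simply supported beam carrying a uniformly distributed load w over its whole span, so delta = (5·w·L^4) / (384·E·I).
Solve for L: L = ((384·delta·E·I) / (5·w))^(1/4).
Convert to SI units:
  w = 31.1 kN/m = 31100 N/m
  E = 149 GPa = 1.49 × 10¹¹ Pa
  delta = 2.76 mm = 0.00276 m
Substitute:
  L = ((384 × 0.00276 × (1.49 × 10¹¹) × 0.000596) / (5 × 31100))^(1/4)
  L = 4.96 m
Final answer: L = 4.96 m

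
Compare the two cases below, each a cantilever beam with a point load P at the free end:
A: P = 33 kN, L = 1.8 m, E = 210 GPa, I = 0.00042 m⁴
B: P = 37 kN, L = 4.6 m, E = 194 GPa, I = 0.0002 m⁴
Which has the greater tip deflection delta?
Model: a cantilever beam with a point load P at the free end, so delta = (P·L^3) / (3·E·I) (SI units).
  A: delta = (33000 × 1.8^3) / (3 × (2.1 × 10¹¹) × 0.00042) = 0.0007273 m = 0.7273 mm
  B: delta = (37000 × 4.6^3) / (3 × (1.94 × 10¹¹) × 0.0002) = 0.03094 m = 30.94 mm
30.94 mm > 0.7273 mm, so B is larger.
Final answer: B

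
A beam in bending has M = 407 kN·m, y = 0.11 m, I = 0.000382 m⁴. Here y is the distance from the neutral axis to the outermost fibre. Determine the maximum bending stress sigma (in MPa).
Model: a beam in bending, so sigma = (M·y) / I.
Convert to SI units:
  M = 407 kN·m = 407000 N·m
Substitute:
  sigma = (407000 × 0.11) / 0.000382
  sigma = 1.172 × 10⁸ Pa
Convert: sigma = 1.172 × 10⁸ Pa = 117.2 MPa
Final answer: sigma = 117.2 MPa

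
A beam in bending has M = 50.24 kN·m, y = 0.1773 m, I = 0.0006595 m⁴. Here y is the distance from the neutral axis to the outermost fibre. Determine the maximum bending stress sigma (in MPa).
Model: a beam in bending, so sigma = (M·y) / I.
Convert to SI units:
  M = 50.24 kN·m = 50240 N·m
Substitute:
  sigma = (50240 × 0.1773) / 0.0006595
  sigma = 1.351 × 10⁷ Pa
Convert: sigma = 1.351 × 10⁷ Pa = 13.51 MPa
Final answer: sigma = 13.51 MPa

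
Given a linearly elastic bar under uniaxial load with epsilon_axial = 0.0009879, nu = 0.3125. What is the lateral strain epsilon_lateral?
Model: a linearly elastic bar under uniaxial load, so epsilon_lateral = -nu·epsilon_axial.
Substitute:
  epsilon_lateral = -(0.3125 × 0.0009879)
  epsilon_lateral = -0.0003087
Final answer: epsilon_lateral = -0.0003087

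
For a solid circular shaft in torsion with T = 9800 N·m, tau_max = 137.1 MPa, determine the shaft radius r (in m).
Model: a solid circular shaft in torsion, so tau_max = (2·T) / (π·r^3).
Solve for r: r = ((2·T) / (π·tau_max))^(1/3).
Convert to SI units:
  tau_max = 137.1 MPa = 1.371 × 10⁸ Pa
Substitute:
  r = ((2 × 9800) / (π × (1.371 × 10⁸)))^(1/3)
  r = 0.0357 m
Final answer: r = 0.0357 m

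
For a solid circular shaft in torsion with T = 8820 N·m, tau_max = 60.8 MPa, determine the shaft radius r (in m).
Model: a solid circular shaft in torsion, so tau_max = (2·T) / (π·r^3).
Solve for r: r = ((2·T) / (π·tau_max))^(1/3).
Convert to SI units:
  tau_max = 60.8 MPa = 6.08 × 10⁷ Pa
Substitute:
  r = ((2 × 8820) / (π × (6.08 × 10⁷)))^(1/3)
  r = 0.0452 m
Final answer: r = 0.0452 m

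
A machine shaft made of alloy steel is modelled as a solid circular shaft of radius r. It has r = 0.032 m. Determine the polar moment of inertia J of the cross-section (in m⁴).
Model: a solid circular shaft of radius r, so J = (π·r^4) / 2.
Substitute:
  J = (π × 0.032^4) / 2
  J = 1.647 × 10⁻⁶ m⁴
Final answer: J = 1.647 × 10⁻⁶ m⁴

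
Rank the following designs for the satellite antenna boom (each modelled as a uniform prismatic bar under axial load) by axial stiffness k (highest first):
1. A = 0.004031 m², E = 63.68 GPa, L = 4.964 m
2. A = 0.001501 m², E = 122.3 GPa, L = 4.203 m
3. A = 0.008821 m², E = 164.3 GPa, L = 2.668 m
Model: a uniform prismatic bar under axial load, so k = (A·E) / L (SI units).
  Case 1: k = (0.004031 × (6.368 × 10¹⁰)) / 4.964 = 5.171 × 10⁷ N/m = 51.71 MN/m
  Case 2: k = (0.001501 × (1.223 × 10¹¹)) / 4.203 = 4.368 × 10⁷ N/m = 43.68 MN/m
  Case 3: k = (0.008821 × (1.643 × 10¹¹)) / 2.668 = 5.432 × 10⁸ N/m = 543.2 MN/m
Ordering: 543.2 MN/m (case 3) > 51.71 MN/m (case 1) > 43.68 MN/m (case 2)
Final answer: 3, 1, 2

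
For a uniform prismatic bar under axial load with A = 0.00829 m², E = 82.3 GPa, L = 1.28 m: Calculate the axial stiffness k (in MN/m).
Model: a uniform prismatic bar under axial load, so k = (A·E) / L.
Convert to SI units:
  E = 82.3 GPa = 8.23 × 10¹⁰ Pa
Substitute:
  k = (0.00829 × (8.23 × 10¹⁰)) / 1.28
  k = 5.33 × 10⁸ N/m
Convert: k = 5.33 × 10⁸ N/m = 533 MN/m
Final answer: k = 533 MN/m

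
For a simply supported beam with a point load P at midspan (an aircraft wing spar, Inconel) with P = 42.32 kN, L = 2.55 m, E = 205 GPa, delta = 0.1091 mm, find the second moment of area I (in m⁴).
Model: a simply supported beam with a point load P at midspan, so delta = (P·L^3) / (48·E·I).
Solve for I: I = (P·L^3) / (48·delta·E).
Convert to SI units:
  P = 42.32 kN = 42320 N
  E = 205 GPa = 2.05 × 10¹¹ Pa
  delta = 0.1091 mm = 0.0001091 m
Substitute:
  I = (42320 × 2.55^3) / (48 × 0.0001091 × (2.05 × 10¹¹))
  I = 0.0006537 m⁴
Final answer: I = 0.0006537 m⁴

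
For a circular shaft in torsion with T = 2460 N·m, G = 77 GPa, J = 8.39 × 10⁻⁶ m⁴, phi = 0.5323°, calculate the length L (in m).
Model: a circular shaft in torsion, so phi = (T·L) / (G·J).
Solve for L: L = (phi·G·J) / T.
Convert to SI units:
  G = 77 GPa = 7.7 × 10¹⁰ Pa
  phi = 0.5323° = 0.00929 rad
Substitute:
  L = (0.00929 × (7.7 × 10¹⁰) × (8.39 × 10⁻⁶)) / 2460
  L = 2.44 m
Final answer: L = 2.44 m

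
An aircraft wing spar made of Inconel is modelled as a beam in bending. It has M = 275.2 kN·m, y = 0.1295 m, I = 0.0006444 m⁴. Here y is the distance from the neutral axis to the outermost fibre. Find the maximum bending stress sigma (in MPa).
Model: a beam in bending, so sigma = (M·y) / I.
Convert to SI units:
  M = 275.2 kN·m = 275200 N·m
Substitute:
  sigma = (275200 × 0.1295) / 0.0006444
  sigma = 5.53 × 10⁷ Pa
Convert: sigma = 5.53 × 10⁷ Pa = 55.3 MPa
Final answer: sigma = 55.3 MPa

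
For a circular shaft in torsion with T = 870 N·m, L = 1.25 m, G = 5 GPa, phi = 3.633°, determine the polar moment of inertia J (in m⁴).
Model: a circular shaft in torsion, so phi = (T·L) / (G·J).
Solve for J: J = (T·L) / (phi·G).
Convert to SI units:
  G = 5 GPa = 5 × 10⁹ Pa
  phi = 3.633° = 0.06341 rad
Substitute:
  J = (870 × 1.25) / (0.06341 × (5 × 10⁹))
  J = 3.43 × 10⁻⁶ m⁴
Final answer: J = 3.43 × 10⁻⁶ m⁴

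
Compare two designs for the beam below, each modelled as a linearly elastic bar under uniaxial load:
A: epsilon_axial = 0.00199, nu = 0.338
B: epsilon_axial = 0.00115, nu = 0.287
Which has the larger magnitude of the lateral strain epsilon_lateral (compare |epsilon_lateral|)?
Model: a linearly elastic bar under uniaxial load, so epsilon_lateral = -nu·epsilon_axial (SI units).
  A: epsilon_lateral = -(0.338 × 0.00199) = -0.0006726
  B: epsilon_lateral = -(0.287 × 0.00115) = -0.00033
|epsilon_lateral|: A = 0.0006726, B = 0.00033, so A is larger in magnitude.
Final answer: A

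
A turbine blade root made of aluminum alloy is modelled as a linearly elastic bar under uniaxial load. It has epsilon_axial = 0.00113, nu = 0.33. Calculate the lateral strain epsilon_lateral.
Model: a linearly elastic bar under uniaxial load, so epsilon_lateral = -nu·epsilon_axial.
Substitute:
  epsilon_lateral = -(0.33 × 0.00113)
  epsilon_lateral = -0.0003729
Final answer: epsilon_lateral = -0.0003729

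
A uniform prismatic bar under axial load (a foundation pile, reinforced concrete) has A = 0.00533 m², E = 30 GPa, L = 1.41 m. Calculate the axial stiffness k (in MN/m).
Model: a uniform prismatic bar under axial load, so k = (A·E) / L.
Convert to SI units:
  E = 30 GPa = 3 × 10¹⁰ Pa
Substitute:
  k = (0.00533 × (3 × 10¹⁰)) / 1.41
  k = 1.134 × 10⁸ N/m
Convert: k = 1.134 × 10⁸ N/m = 113.4 MN/m
Final answer: k = 113.4 MN/m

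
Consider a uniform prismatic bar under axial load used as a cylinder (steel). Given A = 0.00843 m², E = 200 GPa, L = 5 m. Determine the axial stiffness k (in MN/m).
Model: a uniform prismatic bar under axial load, so k = (A·E) / L.
Convert to SI units:
  E = 200 GPa = 2 × 10¹¹ Pa
Substitute:
  k = (0.00843 × (2 × 10¹¹)) / 5
  k = 3.372 × 10⁸ N/m
Convert: k = 3.372 × 10⁸ N/m = 337.2 MN/m
Final answer: k = 337.2 MN/m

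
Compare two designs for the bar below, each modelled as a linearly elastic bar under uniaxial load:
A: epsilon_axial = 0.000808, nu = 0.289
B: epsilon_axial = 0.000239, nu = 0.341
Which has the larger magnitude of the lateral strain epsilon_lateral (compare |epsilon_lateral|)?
Model: a linearly elastic bar under uniaxial load, so epsilon_lateral = -nu·epsilon_axial (SI units).
  A: epsilon_lateral = -(0.289 × 0.000808) = -0.0002335
  B: epsilon_lateral = -(0.341 × 0.000239) = -8.15 × 10⁻⁵
|epsilon_lateral|: A = 0.0002335, B = 8.15 × 10⁻⁵, so A is larger in magnitude.
Final answer: A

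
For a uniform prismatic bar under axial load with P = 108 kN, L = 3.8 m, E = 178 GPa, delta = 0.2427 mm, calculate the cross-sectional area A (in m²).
Model: a uniform prismatic bar under axial load, so delta = (P·L) / (A·E).
Solve for A: A = (P·L) / (delta·E).
Convert to SI units:
  P = 108 kN = 108000 N
  E = 178 GPa = 1.78 × 10¹¹ Pa
  delta = 0.2427 mm = 0.0002427 m
Substitute:
  A = (108000 × 3.8) / (0.0002427 × (1.78 × 10¹¹))
  A = 0.0095 m²
Final answer: A = 0.0095 m²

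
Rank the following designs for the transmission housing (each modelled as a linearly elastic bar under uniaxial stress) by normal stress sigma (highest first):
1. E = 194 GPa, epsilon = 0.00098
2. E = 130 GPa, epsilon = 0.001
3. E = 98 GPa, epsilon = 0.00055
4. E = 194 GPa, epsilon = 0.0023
Model: a linearly elastic bar under uniaxial stress, so sigma = E·epsilon (SI units).
  Case 1: sigma = (1.94 × 10¹¹) × 0.00098 = 1.901 × 10⁸ Pa = 190.1 MPa
  Case 2: sigma = (1.3 × 10¹¹) × 0.001 = 1.3 × 10⁸ Pa = 130 MPa
  Case 3: sigma = (9.8 × 10¹⁰) × 0.00055 = 5.39 × 10⁷ Pa = 53.9 MPa
  Case 4: sigma = (1.94 × 10¹¹) × 0.0023 = 4.462 × 10⁸ Pa = 446.2 MPa
Ordering: 446.2 MPa (case 4) > 190.1 MPa (case 1) > 130 MPa (case 2) > 53.9 MPa (case 3)
Final answer: 4, 1, 2, 3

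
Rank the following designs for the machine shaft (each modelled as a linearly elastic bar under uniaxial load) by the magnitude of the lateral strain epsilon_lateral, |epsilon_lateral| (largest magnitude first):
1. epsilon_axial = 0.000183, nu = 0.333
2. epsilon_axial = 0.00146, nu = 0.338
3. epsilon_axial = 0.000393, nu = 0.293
Model: a linearly elastic bar under uniaxial load, so epsilon_lateral = -nu·epsilon_axial (SI units).
  Case 1: epsilon_lateral = -(0.333 × 0.000183) = -6.094 × 10⁻⁵
  Case 2: epsilon_lateral = -(0.338 × 0.00146) = -0.0004935
  Case 3: epsilon_lateral = -(0.293 × 0.000393) = -0.0001151
Ordering by |epsilon_lateral|: 0.0004935 (case 2) > 0.0001151 (case 3) > 6.094 × 10⁻⁵ (case 1)
Final answer: 2, 3, 1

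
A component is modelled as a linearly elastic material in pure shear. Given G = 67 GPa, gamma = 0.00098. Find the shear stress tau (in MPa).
Model: a linearly elastic material in pure shear, so tau = G·gamma.
Convert to SI units:
  G = 67 GPa = 6.7 × 10¹⁰ Pa
Substitute:
  tau = (6.7 × 10¹⁰) × 0.00098
  tau = 6.566 × 10⁷ Pa
Convert: tau = 6.566 × 10⁷ Pa = 65.66 MPa
Final answer: tau = 65.66 MPa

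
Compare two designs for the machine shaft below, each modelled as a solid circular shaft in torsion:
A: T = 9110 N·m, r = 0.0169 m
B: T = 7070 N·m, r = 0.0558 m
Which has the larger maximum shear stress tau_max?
Model: a solid circular shaft in torsion, so tau_max = (2·T) / (π·r^3) (SI units).
  A: tau_max = (2 × 9110) / (π × 0.0169^3) = 1.202 × 10⁹ Pa = 1202 MPa
  B: tau_max = (2 × 7070) / (π × 0.0558^3) = 2.591 × 10⁷ Pa = 25.91 MPa
1202 MPa > 25.91 MPa, so A is larger.
Final answer: A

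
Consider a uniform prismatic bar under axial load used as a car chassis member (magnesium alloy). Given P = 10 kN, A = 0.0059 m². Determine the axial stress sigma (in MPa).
Model: a uniform prismatic bar under axial load, so sigma = P / A.
Convert to SI units:
  P = 10 kN = 10000 N
Substitute:
  sigma = 10000 / 0.0059
  sigma = 1.695 × 10⁶ Pa
Convert: sigma = 1.695 × 10⁶ Pa = 1.695 MPa
Final answer: sigma = 1.695 MPa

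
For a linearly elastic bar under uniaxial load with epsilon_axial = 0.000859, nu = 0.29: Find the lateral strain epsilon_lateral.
Model: a linearly elastic bar under uniaxial load, so epsilon_lateral = -nu·epsilon_axial.
Substitute:
  epsilon_lateral = -(0.29 × 0.000859)
  epsilon_lateral = -0.0002491
Final answer: epsilon_lateral = -0.0002491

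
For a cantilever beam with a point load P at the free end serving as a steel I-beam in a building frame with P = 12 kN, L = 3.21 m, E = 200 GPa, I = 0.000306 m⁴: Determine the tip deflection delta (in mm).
Model: a cantilever beam with a point load P at the free end, so delta = (P·L^3) / (3·E·I).
Convert to SI units:
  P = 12 kN = 12000 N
  E = 200 GPa = 2 × 10¹¹ Pa
Substitute:
  delta = (12000 × 3.21^3) / (3 × (2 × 10¹¹) × 0.000306)
  delta = 0.002162 m
Convert: delta = 0.002162 m = 2.162 mm
Final answer: delta = 2.162 mm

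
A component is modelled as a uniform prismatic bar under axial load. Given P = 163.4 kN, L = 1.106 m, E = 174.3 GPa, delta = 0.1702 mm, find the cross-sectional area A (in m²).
Model: a uniform prismatic bar under axial load, so delta = (P·L) / (A·E).
Solve for A: A = (P·L) / (delta·E).
Convert to SI units:
  P = 163.4 kN = 163400 N
  E = 174.3 GPa = 1.743 × 10¹¹ Pa
  delta = 0.1702 mm = 0.0001702 m
Substitute:
  A = (163400 × 1.106) / (0.0001702 × (1.743 × 10¹¹))
  A = 0.006092 m²
Final answer: A = 0.006092 m²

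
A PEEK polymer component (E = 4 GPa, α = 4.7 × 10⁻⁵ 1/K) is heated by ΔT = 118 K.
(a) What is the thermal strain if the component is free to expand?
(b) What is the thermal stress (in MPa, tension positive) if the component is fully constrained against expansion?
(a) Free thermal strain ε_th = α·ΔT = (4.7 × 10⁻⁵) × 118 = 0.005546
(b) Fully constrained, the expansion is suppressed, so σ = -E·α·ΔT. Convert E = 4 GPa = 4 × 10⁹ Pa.
  σ = -(4 × 10⁹) × (4.7 × 10⁻⁵) × 118 = -2.218 × 10⁷ Pa = -22.18 MPa (compressive)
Final answer: (a) ε_th = 0.005546, (b) σ = -22.18 MPa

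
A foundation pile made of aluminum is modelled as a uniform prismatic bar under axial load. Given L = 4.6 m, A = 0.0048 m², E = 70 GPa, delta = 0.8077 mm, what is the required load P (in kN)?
Model: a uniform prismatic bar under axial load, so delta = (P·L) / (A·E).
Solve for P: P = (delta·A·E) / L.
Convert to SI units:
  E = 70 GPa = 7 × 10¹⁰ Pa
  delta = 0.8077 mm = 0.0008077 m
Substitute:
  P = (0.0008077 × 0.0048 × (7 × 10¹⁰)) / 4.6
  P = 59000 N
Convert: P = 59000 N = 59 kN
Final answer: P = 59 kN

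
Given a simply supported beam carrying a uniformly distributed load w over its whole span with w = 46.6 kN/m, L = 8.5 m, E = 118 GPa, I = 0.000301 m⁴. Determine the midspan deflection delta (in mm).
Model: a simply supported beam carrying a uniformly distributed load w over its whole span, so delta = (5·w·L^4) / (384·E·I).
Convert to SI units:
  w = 46.6 kN/m = 46600 N/m
  E = 118 GPa = 1.18 × 10¹¹ Pa
Substitute:
  delta = (5 × 46600 × 8.5^4) / (384 × (1.18 × 10¹¹) × 0.000301)
  delta = 0.08918 m
Convert: delta = 0.08918 m = 89.18 mm
Final answer: delta = 89.18 mm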